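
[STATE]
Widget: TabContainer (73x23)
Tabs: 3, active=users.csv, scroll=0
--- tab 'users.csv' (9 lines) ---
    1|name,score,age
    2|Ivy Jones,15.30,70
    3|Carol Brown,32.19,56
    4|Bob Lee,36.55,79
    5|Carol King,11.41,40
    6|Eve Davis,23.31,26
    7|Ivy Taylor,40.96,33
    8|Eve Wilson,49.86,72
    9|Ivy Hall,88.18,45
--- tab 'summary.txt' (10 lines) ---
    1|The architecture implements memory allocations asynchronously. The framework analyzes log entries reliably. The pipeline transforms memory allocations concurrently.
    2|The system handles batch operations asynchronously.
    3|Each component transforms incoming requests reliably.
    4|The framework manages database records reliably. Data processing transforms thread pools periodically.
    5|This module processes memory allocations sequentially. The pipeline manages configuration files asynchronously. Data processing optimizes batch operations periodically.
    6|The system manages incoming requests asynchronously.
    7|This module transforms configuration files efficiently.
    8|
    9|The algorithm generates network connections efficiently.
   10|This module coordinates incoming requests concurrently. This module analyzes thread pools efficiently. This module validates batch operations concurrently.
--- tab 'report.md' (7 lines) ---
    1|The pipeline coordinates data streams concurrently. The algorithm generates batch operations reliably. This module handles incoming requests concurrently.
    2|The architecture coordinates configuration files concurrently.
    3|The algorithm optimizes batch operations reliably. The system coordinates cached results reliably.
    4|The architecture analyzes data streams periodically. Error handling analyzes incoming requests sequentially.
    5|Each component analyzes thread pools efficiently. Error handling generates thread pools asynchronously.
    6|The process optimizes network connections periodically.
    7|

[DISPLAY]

[users.csv]│ summary.txt │ report.md                                     
─────────────────────────────────────────────────────────────────────────
name,score,age                                                           
Ivy Jones,15.30,70                                                       
Carol Brown,32.19,56                                                     
Bob Lee,36.55,79                                                         
Carol King,11.41,40                                                      
Eve Davis,23.31,26                                                       
Ivy Taylor,40.96,33                                                      
Eve Wilson,49.86,72                                                      
Ivy Hall,88.18,45                                                        
                                                                         
                                                                         
                                                                         
                                                                         
                                                                         
                                                                         
                                                                         
                                                                         
                                                                         
                                                                         
                                                                         
                                                                         


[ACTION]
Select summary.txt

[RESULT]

 users.csv │[summary.txt]│ report.md                                     
─────────────────────────────────────────────────────────────────────────
The architecture implements memory allocations asynchronously. The framew
The system handles batch operations asynchronously.                      
Each component transforms incoming requests reliably.                    
The framework manages database records reliably. Data processing transfor
This module processes memory allocations sequentially. The pipeline manag
The system manages incoming requests asynchronously.                     
This module transforms configuration files efficiently.                  
                                                                         
The algorithm generates network connections efficiently.                 
This module coordinates incoming requests concurrently. This module analy
                                                                         
                                                                         
                                                                         
                                                                         
                                                                         
                                                                         
                                                                         
                                                                         
                                                                         
                                                                         
                                                                         


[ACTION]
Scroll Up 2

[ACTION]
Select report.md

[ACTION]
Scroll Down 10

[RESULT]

 users.csv │ summary.txt │[report.md]                                    
─────────────────────────────────────────────────────────────────────────
                                                                         
                                                                         
                                                                         
                                                                         
                                                                         
                                                                         
                                                                         
                                                                         
                                                                         
                                                                         
                                                                         
                                                                         
                                                                         
                                                                         
                                                                         
                                                                         
                                                                         
                                                                         
                                                                         
                                                                         
                                                                         


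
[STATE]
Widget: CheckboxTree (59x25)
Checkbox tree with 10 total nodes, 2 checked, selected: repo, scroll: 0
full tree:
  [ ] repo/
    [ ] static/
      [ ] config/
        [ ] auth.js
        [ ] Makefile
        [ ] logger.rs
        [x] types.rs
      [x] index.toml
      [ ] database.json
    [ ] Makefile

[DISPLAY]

>[-] repo/                                                 
   [-] static/                                             
     [-] config/                                           
       [ ] auth.js                                         
       [ ] Makefile                                        
       [ ] logger.rs                                       
       [x] types.rs                                        
     [x] index.toml                                        
     [ ] database.json                                     
   [ ] Makefile                                            
                                                           
                                                           
                                                           
                                                           
                                                           
                                                           
                                                           
                                                           
                                                           
                                                           
                                                           
                                                           
                                                           
                                                           
                                                           


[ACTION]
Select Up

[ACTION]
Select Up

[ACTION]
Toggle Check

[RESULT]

>[x] repo/                                                 
   [x] static/                                             
     [x] config/                                           
       [x] auth.js                                         
       [x] Makefile                                        
       [x] logger.rs                                       
       [x] types.rs                                        
     [x] index.toml                                        
     [x] database.json                                     
   [x] Makefile                                            
                                                           
                                                           
                                                           
                                                           
                                                           
                                                           
                                                           
                                                           
                                                           
                                                           
                                                           
                                                           
                                                           
                                                           
                                                           


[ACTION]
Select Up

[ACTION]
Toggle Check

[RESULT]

>[ ] repo/                                                 
   [ ] static/                                             
     [ ] config/                                           
       [ ] auth.js                                         
       [ ] Makefile                                        
       [ ] logger.rs                                       
       [ ] types.rs                                        
     [ ] index.toml                                        
     [ ] database.json                                     
   [ ] Makefile                                            
                                                           
                                                           
                                                           
                                                           
                                                           
                                                           
                                                           
                                                           
                                                           
                                                           
                                                           
                                                           
                                                           
                                                           
                                                           


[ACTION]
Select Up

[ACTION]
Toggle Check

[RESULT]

>[x] repo/                                                 
   [x] static/                                             
     [x] config/                                           
       [x] auth.js                                         
       [x] Makefile                                        
       [x] logger.rs                                       
       [x] types.rs                                        
     [x] index.toml                                        
     [x] database.json                                     
   [x] Makefile                                            
                                                           
                                                           
                                                           
                                                           
                                                           
                                                           
                                                           
                                                           
                                                           
                                                           
                                                           
                                                           
                                                           
                                                           
                                                           


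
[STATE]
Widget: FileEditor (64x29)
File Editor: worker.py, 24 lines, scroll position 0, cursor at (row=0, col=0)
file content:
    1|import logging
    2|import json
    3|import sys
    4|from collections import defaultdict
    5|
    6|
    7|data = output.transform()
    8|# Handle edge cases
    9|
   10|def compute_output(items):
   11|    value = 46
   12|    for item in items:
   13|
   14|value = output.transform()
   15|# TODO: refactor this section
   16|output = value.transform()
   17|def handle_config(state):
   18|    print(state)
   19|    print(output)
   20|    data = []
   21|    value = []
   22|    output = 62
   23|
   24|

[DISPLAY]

█mport logging                                                 ▲
import json                                                    █
import sys                                                     ░
from collections import defaultdict                            ░
                                                               ░
                                                               ░
data = output.transform()                                      ░
# Handle edge cases                                            ░
                                                               ░
def compute_output(items):                                     ░
    value = 46                                                 ░
    for item in items:                                         ░
                                                               ░
value = output.transform()                                     ░
# TODO: refactor this section                                  ░
output = value.transform()                                     ░
def handle_config(state):                                      ░
    print(state)                                               ░
    print(output)                                              ░
    data = []                                                  ░
    value = []                                                 ░
    output = 62                                                ░
                                                               ░
                                                               ░
                                                               ░
                                                               ░
                                                               ░
                                                               ░
                                                               ▼


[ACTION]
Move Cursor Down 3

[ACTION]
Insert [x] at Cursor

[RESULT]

import logging                                                 ▲
import json                                                    █
import sys                                                     ░
x█rom collections import defaultdict                           ░
                                                               ░
                                                               ░
data = output.transform()                                      ░
# Handle edge cases                                            ░
                                                               ░
def compute_output(items):                                     ░
    value = 46                                                 ░
    for item in items:                                         ░
                                                               ░
value = output.transform()                                     ░
# TODO: refactor this section                                  ░
output = value.transform()                                     ░
def handle_config(state):                                      ░
    print(state)                                               ░
    print(output)                                              ░
    data = []                                                  ░
    value = []                                                 ░
    output = 62                                                ░
                                                               ░
                                                               ░
                                                               ░
                                                               ░
                                                               ░
                                                               ░
                                                               ▼


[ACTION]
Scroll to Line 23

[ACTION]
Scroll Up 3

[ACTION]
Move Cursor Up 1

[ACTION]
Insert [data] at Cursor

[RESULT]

import logging                                                 ▲
import json                                                    █
idata█port sys                                                 ░
xfrom collections import defaultdict                           ░
                                                               ░
                                                               ░
data = output.transform()                                      ░
# Handle edge cases                                            ░
                                                               ░
def compute_output(items):                                     ░
    value = 46                                                 ░
    for item in items:                                         ░
                                                               ░
value = output.transform()                                     ░
# TODO: refactor this section                                  ░
output = value.transform()                                     ░
def handle_config(state):                                      ░
    print(state)                                               ░
    print(output)                                              ░
    data = []                                                  ░
    value = []                                                 ░
    output = 62                                                ░
                                                               ░
                                                               ░
                                                               ░
                                                               ░
                                                               ░
                                                               ░
                                                               ▼


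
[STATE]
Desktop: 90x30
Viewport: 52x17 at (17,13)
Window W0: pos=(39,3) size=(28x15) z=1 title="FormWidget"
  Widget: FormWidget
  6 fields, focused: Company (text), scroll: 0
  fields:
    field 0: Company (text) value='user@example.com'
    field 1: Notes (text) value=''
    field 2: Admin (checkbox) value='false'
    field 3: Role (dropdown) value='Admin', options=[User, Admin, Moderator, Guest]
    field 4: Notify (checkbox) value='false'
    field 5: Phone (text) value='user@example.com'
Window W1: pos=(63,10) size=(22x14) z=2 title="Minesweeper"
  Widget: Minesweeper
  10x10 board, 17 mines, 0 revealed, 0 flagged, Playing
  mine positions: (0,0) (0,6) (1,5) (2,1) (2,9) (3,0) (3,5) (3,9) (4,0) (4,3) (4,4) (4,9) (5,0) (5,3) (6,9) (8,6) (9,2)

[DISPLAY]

                      ┃                       ┃■■■■■
                      ┃                       ┃■■■■■
                      ┃                       ┃■■■■■
                      ┃                       ┃■■■■■
                      ┗━━━━━━━━━━━━━━━━━━━━━━━┃■■■■■
                                              ┃■■■■■
                                              ┃■■■■■
                                              ┃■■■■■
                                              ┃■■■■■
                                              ┃■■■■■
                                              ┗━━━━━
                                                    
                                                    
                                                    
                                                    
                                                    
                                                    


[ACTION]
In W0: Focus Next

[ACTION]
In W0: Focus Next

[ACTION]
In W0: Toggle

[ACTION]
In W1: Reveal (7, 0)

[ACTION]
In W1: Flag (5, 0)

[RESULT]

                      ┃                       ┃■■■■■
                      ┃                       ┃■■■■■
                      ┃                       ┃■■■■■
                      ┃                       ┃■■■■■
                      ┗━━━━━━━━━━━━━━━━━━━━━━━┃■■■■■
                                              ┃⚑■■■3
                                              ┃11111
                                              ┃     
                                              ┃ 111 
                                              ┃ 1■1 
                                              ┗━━━━━
                                                    
                                                    
                                                    
                                                    
                                                    
                                                    


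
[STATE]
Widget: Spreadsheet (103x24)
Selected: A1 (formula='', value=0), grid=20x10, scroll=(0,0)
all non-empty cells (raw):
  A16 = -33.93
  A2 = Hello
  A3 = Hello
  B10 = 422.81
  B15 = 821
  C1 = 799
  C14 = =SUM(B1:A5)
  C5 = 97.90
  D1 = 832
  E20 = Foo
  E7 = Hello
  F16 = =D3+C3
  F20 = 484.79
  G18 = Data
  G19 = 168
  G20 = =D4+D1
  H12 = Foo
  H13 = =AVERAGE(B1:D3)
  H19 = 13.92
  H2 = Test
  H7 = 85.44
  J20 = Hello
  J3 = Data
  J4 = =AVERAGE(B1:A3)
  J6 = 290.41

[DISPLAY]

A1:                                                                                                    
       A       B       C       D       E       F       G       H       I       J                       
-------------------------------------------------------------------------------------------------------
  1      [0]       0     799     832       0       0       0       0       0       0                   
  2 Hello          0       0       0       0       0       0Test           0       0                   
  3 Hello          0       0       0       0       0       0       0       0Data                       
  4        0       0       0       0       0       0       0       0       0       0                   
  5        0       0   97.90       0       0       0       0       0       0       0                   
  6        0       0       0       0       0       0       0       0       0  290.41                   
  7        0       0       0       0Hello          0       0   85.44       0       0                   
  8        0       0       0       0       0       0       0       0       0       0                   
  9        0       0       0       0       0       0       0       0       0       0                   
 10        0  422.81       0       0       0       0       0       0       0       0                   
 11        0       0       0       0       0       0       0       0       0       0                   
 12        0       0       0       0       0       0       0Foo            0       0                   
 13        0       0       0       0       0       0       0  181.22       0       0                   
 14        0       0       0       0       0       0       0       0       0       0                   
 15        0     821       0       0       0       0       0       0       0       0                   
 16   -33.93       0       0       0       0       0       0       0       0       0                   
 17        0       0       0       0       0       0       0       0       0       0                   
 18        0       0       0       0       0       0Data           0       0       0                   
 19        0       0       0       0       0       0     168   13.92       0       0                   
 20        0       0       0       0Foo       484.79     832       0       0Hello                      
                                                                                                       


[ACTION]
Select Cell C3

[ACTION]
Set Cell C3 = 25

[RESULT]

C3: 25                                                                                                 
       A       B       C       D       E       F       G       H       I       J                       
-------------------------------------------------------------------------------------------------------
  1        0       0     799     832       0       0       0       0       0       0                   
  2 Hello          0       0       0       0       0       0Test           0       0                   
  3 Hello          0    [25]       0       0       0       0       0       0Data                       
  4        0       0       0       0       0       0       0       0       0       0                   
  5        0       0   97.90       0       0       0       0       0       0       0                   
  6        0       0       0       0       0       0       0       0       0  290.41                   
  7        0       0       0       0Hello          0       0   85.44       0       0                   
  8        0       0       0       0       0       0       0       0       0       0                   
  9        0       0       0       0       0       0       0       0       0       0                   
 10        0  422.81       0       0       0       0       0       0       0       0                   
 11        0       0       0       0       0       0       0       0       0       0                   
 12        0       0       0       0       0       0       0Foo            0       0                   
 13        0       0       0       0       0       0       0     184       0       0                   
 14        0       0       0       0       0       0       0       0       0       0                   
 15        0     821       0       0       0       0       0       0       0       0                   
 16   -33.93       0       0       0       0      25       0       0       0       0                   
 17        0       0       0       0       0       0       0       0       0       0                   
 18        0       0       0       0       0       0Data           0       0       0                   
 19        0       0       0       0       0       0     168   13.92       0       0                   
 20        0       0       0       0Foo       484.79     832       0       0Hello                      
                                                                                                       


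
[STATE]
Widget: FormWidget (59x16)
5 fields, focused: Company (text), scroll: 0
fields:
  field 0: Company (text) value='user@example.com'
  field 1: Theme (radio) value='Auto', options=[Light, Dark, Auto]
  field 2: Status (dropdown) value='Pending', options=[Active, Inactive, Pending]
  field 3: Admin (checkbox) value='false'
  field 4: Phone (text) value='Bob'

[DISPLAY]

> Company:    [user@example.com                           ]
  Theme:      ( ) Light  ( ) Dark  (●) Auto                
  Status:     [Pending                                   ▼]
  Admin:      [ ]                                          
  Phone:      [Bob                                        ]
                                                           
                                                           
                                                           
                                                           
                                                           
                                                           
                                                           
                                                           
                                                           
                                                           
                                                           


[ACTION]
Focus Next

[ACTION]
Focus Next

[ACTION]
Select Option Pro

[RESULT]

  Company:    [user@example.com                           ]
  Theme:      ( ) Light  ( ) Dark  (●) Auto                
> Status:     [Pending                                   ▼]
  Admin:      [ ]                                          
  Phone:      [Bob                                        ]
                                                           
                                                           
                                                           
                                                           
                                                           
                                                           
                                                           
                                                           
                                                           
                                                           
                                                           


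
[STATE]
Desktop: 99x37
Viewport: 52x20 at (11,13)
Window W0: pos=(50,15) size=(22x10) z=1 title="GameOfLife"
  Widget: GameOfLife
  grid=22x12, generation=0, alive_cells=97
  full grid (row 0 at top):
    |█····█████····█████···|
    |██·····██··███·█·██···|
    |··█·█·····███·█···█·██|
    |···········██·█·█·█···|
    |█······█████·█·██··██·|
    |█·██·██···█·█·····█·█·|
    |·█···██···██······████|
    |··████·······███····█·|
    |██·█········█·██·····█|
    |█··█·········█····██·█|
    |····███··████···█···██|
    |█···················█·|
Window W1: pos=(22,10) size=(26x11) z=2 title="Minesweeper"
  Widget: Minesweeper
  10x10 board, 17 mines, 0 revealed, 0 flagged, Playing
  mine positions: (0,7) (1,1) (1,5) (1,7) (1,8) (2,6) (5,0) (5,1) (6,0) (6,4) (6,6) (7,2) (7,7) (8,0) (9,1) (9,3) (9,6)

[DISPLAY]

           ┃■■■■■■■■■■              ┃               
           ┃■■■■■■■■■■              ┃               
           ┃■■■■■■■■■■              ┃  ┏━━━━━━━━━━━━
           ┃■■■■■■■■■■              ┃  ┃ GameOfLife 
           ┃■■■■■■■■■■              ┃  ┠────────────
           ┃■■■■■■■■■■              ┃  ┃Gen: 0      
           ┃■■■■■■■■■■              ┃  ┃··········██
           ┗━━━━━━━━━━━━━━━━━━━━━━━━┛  ┃······█████·
                                       ┃·██·██···█·█
                                       ┃█···██···██·
                                       ┃·████·······
                                       ┗━━━━━━━━━━━━
                                                    
                                                    
                                                    
                                                    
                                                    
                                                    
                                                    
                                                    


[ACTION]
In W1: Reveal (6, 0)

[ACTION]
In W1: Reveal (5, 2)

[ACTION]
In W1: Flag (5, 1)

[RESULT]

           ┃■■■■■■■✹■■              ┃               
           ┃■✹■■■✹■✹✹■              ┃               
           ┃■■■■■■✹■■■              ┃  ┏━━━━━━━━━━━━
           ┃■■■■■■■■■■              ┃  ┃ GameOfLife 
           ┃■■■■■■■■■■              ┃  ┠────────────
           ┃✹✹■■■■■■■■              ┃  ┃Gen: 0      
           ┃✹■■■✹■✹■■■              ┃  ┃··········██
           ┗━━━━━━━━━━━━━━━━━━━━━━━━┛  ┃······█████·
                                       ┃·██·██···█·█
                                       ┃█···██···██·
                                       ┃·████·······
                                       ┗━━━━━━━━━━━━
                                                    
                                                    
                                                    
                                                    
                                                    
                                                    
                                                    
                                                    


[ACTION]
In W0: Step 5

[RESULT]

           ┃■■■■■■■✹■■              ┃               
           ┃■✹■■■✹■✹✹■              ┃               
           ┃■■■■■■✹■■■              ┃  ┏━━━━━━━━━━━━
           ┃■■■■■■■■■■              ┃  ┃ GameOfLife 
           ┃■■■■■■■■■■              ┃  ┠────────────
           ┃✹✹■■■■■■■■              ┃  ┃Gen: 5      
           ┃✹■■■✹■✹■■■              ┃  ┃············
           ┗━━━━━━━━━━━━━━━━━━━━━━━━┛  ┃···█····██··
                                       ┃·······█··██
                                       ┃··██····████
                                       ┃·█··········
                                       ┗━━━━━━━━━━━━
                                                    
                                                    
                                                    
                                                    
                                                    
                                                    
                                                    
                                                    


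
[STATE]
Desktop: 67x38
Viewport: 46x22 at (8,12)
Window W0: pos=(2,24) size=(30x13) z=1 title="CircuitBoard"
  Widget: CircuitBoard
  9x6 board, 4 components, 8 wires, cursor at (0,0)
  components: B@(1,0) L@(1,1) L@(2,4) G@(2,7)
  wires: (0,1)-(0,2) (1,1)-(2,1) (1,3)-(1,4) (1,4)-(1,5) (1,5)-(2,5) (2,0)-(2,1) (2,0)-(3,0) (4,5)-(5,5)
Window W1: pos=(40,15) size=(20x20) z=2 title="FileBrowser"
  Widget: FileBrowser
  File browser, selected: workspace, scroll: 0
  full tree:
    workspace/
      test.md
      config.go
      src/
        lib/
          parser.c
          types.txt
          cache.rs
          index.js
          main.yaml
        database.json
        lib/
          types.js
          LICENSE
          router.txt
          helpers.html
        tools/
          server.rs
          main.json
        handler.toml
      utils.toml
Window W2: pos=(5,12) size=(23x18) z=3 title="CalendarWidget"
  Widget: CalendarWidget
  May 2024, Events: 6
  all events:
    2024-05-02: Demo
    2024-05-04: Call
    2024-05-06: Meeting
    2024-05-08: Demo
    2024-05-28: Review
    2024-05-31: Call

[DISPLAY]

━━━━━━━━━━━━━━━━━━━┓                          
alendarWidget      ┃                          
───────────────────┨                          
     May 2024      ┃            ┏━━━━━━━━━━━━━
 Tu We Th Fr Sa Su ┃            ┃ FileBrowser 
     1  2*  3  4*  ┃            ┠─────────────
*  7  8*  9 10 11 1┃            ┃> [-] workspa
 14 15 16 17 18 19 ┃            ┃    test.md  
 21 22 23 24 25 26 ┃            ┃    config.go
 28* 29 30 31*     ┃            ┃    [+] src/ 
                   ┃            ┃    utils.tom
                   ┃            ┃             
                   ┃━━━┓        ┃             
                   ┃   ┃        ┃             
                   ┃───┨        ┃             
                   ┃   ┃        ┃             
                   ┃   ┃        ┃             
━━━━━━━━━━━━━━━━━━━┛   ┃        ┃             
   L       · ─ · ─ ·   ┃        ┃             
   │               │   ┃        ┃             
 ─ ·           L   ·   ┃        ┃             
                       ┃        ┃             


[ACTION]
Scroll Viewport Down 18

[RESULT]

 Tu We Th Fr Sa Su ┃            ┃ FileBrowser 
     1  2*  3  4*  ┃            ┠─────────────
*  7  8*  9 10 11 1┃            ┃> [-] workspa
 14 15 16 17 18 19 ┃            ┃    test.md  
 21 22 23 24 25 26 ┃            ┃    config.go
 28* 29 30 31*     ┃            ┃    [+] src/ 
                   ┃            ┃    utils.tom
                   ┃            ┃             
                   ┃━━━┓        ┃             
                   ┃   ┃        ┃             
                   ┃───┨        ┃             
                   ┃   ┃        ┃             
                   ┃   ┃        ┃             
━━━━━━━━━━━━━━━━━━━┛   ┃        ┃             
   L       · ─ · ─ ·   ┃        ┃             
   │               │   ┃        ┃             
 ─ ·           L   ·   ┃        ┃             
                       ┃        ┃             
                       ┃        ┗━━━━━━━━━━━━━
                       ┃                      
━━━━━━━━━━━━━━━━━━━━━━━┛                      
                                              


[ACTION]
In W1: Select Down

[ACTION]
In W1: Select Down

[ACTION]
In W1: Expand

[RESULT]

 Tu We Th Fr Sa Su ┃            ┃ FileBrowser 
     1  2*  3  4*  ┃            ┠─────────────
*  7  8*  9 10 11 1┃            ┃  [-] workspa
 14 15 16 17 18 19 ┃            ┃    test.md  
 21 22 23 24 25 26 ┃            ┃  > config.go
 28* 29 30 31*     ┃            ┃    [+] src/ 
                   ┃            ┃    utils.tom
                   ┃            ┃             
                   ┃━━━┓        ┃             
                   ┃   ┃        ┃             
                   ┃───┨        ┃             
                   ┃   ┃        ┃             
                   ┃   ┃        ┃             
━━━━━━━━━━━━━━━━━━━┛   ┃        ┃             
   L       · ─ · ─ ·   ┃        ┃             
   │               │   ┃        ┃             
 ─ ·           L   ·   ┃        ┃             
                       ┃        ┃             
                       ┃        ┗━━━━━━━━━━━━━
                       ┃                      
━━━━━━━━━━━━━━━━━━━━━━━┛                      
                                              
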